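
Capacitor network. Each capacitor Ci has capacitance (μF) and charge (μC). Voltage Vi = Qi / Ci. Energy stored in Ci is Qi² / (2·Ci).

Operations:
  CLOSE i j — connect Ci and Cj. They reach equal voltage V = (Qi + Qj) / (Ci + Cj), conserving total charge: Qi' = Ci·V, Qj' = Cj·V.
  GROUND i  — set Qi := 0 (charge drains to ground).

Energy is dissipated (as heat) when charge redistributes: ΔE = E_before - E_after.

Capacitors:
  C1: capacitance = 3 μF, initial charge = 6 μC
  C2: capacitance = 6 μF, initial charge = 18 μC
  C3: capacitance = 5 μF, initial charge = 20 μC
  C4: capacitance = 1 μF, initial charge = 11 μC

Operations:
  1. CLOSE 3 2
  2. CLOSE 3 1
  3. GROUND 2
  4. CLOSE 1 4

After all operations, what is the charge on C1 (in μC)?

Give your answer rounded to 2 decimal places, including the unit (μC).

Initial: C1(3μF, Q=6μC, V=2.00V), C2(6μF, Q=18μC, V=3.00V), C3(5μF, Q=20μC, V=4.00V), C4(1μF, Q=11μC, V=11.00V)
Op 1: CLOSE 3-2: Q_total=38.00, C_total=11.00, V=3.45; Q3=17.27, Q2=20.73; dissipated=1.364
Op 2: CLOSE 3-1: Q_total=23.27, C_total=8.00, V=2.91; Q3=14.55, Q1=8.73; dissipated=1.983
Op 3: GROUND 2: Q2=0; energy lost=35.802
Op 4: CLOSE 1-4: Q_total=19.73, C_total=4.00, V=4.93; Q1=14.80, Q4=4.93; dissipated=24.549
Final charges: Q1=14.80, Q2=0.00, Q3=14.55, Q4=4.93

Answer: 14.80 μC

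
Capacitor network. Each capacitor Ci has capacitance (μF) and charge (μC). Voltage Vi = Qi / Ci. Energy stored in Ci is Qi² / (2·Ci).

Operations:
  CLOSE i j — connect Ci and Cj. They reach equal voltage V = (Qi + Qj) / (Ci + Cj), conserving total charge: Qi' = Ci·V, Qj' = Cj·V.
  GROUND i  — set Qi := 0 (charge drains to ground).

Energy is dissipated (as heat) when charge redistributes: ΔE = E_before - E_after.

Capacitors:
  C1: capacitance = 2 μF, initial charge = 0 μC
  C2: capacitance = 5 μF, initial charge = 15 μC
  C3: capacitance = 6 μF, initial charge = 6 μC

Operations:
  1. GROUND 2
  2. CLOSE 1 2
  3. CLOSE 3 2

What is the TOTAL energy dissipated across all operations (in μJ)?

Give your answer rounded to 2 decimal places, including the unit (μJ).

Initial: C1(2μF, Q=0μC, V=0.00V), C2(5μF, Q=15μC, V=3.00V), C3(6μF, Q=6μC, V=1.00V)
Op 1: GROUND 2: Q2=0; energy lost=22.500
Op 2: CLOSE 1-2: Q_total=0.00, C_total=7.00, V=0.00; Q1=0.00, Q2=0.00; dissipated=0.000
Op 3: CLOSE 3-2: Q_total=6.00, C_total=11.00, V=0.55; Q3=3.27, Q2=2.73; dissipated=1.364
Total dissipated: 23.864 μJ

Answer: 23.86 μJ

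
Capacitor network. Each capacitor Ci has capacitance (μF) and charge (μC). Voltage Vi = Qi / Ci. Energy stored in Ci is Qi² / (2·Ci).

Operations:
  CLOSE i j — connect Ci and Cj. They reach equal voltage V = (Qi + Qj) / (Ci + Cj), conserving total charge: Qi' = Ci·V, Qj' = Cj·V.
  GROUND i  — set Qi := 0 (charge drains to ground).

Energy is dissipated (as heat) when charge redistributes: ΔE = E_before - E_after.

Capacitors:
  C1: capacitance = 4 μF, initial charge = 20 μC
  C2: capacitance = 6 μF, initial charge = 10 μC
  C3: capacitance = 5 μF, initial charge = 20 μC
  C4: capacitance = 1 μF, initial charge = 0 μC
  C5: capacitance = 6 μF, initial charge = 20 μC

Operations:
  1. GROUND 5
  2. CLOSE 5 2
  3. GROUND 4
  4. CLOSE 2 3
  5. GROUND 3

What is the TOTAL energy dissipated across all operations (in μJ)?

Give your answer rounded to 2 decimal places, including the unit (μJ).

Answer: 64.09 μJ

Derivation:
Initial: C1(4μF, Q=20μC, V=5.00V), C2(6μF, Q=10μC, V=1.67V), C3(5μF, Q=20μC, V=4.00V), C4(1μF, Q=0μC, V=0.00V), C5(6μF, Q=20μC, V=3.33V)
Op 1: GROUND 5: Q5=0; energy lost=33.333
Op 2: CLOSE 5-2: Q_total=10.00, C_total=12.00, V=0.83; Q5=5.00, Q2=5.00; dissipated=4.167
Op 3: GROUND 4: Q4=0; energy lost=0.000
Op 4: CLOSE 2-3: Q_total=25.00, C_total=11.00, V=2.27; Q2=13.64, Q3=11.36; dissipated=13.674
Op 5: GROUND 3: Q3=0; energy lost=12.913
Total dissipated: 64.087 μJ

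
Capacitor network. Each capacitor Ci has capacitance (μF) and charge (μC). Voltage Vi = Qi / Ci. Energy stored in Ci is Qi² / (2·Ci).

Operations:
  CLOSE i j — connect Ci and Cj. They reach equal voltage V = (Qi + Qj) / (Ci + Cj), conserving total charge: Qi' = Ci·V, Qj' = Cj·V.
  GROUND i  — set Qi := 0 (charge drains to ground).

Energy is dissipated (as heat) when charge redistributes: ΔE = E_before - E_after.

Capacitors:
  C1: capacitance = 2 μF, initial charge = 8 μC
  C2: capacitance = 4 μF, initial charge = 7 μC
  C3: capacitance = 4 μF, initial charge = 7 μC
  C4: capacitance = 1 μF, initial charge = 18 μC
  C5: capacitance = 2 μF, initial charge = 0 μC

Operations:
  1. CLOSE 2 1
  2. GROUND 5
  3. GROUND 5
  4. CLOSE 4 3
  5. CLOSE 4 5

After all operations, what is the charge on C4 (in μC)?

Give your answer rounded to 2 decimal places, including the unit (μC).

Initial: C1(2μF, Q=8μC, V=4.00V), C2(4μF, Q=7μC, V=1.75V), C3(4μF, Q=7μC, V=1.75V), C4(1μF, Q=18μC, V=18.00V), C5(2μF, Q=0μC, V=0.00V)
Op 1: CLOSE 2-1: Q_total=15.00, C_total=6.00, V=2.50; Q2=10.00, Q1=5.00; dissipated=3.375
Op 2: GROUND 5: Q5=0; energy lost=0.000
Op 3: GROUND 5: Q5=0; energy lost=0.000
Op 4: CLOSE 4-3: Q_total=25.00, C_total=5.00, V=5.00; Q4=5.00, Q3=20.00; dissipated=105.625
Op 5: CLOSE 4-5: Q_total=5.00, C_total=3.00, V=1.67; Q4=1.67, Q5=3.33; dissipated=8.333
Final charges: Q1=5.00, Q2=10.00, Q3=20.00, Q4=1.67, Q5=3.33

Answer: 1.67 μC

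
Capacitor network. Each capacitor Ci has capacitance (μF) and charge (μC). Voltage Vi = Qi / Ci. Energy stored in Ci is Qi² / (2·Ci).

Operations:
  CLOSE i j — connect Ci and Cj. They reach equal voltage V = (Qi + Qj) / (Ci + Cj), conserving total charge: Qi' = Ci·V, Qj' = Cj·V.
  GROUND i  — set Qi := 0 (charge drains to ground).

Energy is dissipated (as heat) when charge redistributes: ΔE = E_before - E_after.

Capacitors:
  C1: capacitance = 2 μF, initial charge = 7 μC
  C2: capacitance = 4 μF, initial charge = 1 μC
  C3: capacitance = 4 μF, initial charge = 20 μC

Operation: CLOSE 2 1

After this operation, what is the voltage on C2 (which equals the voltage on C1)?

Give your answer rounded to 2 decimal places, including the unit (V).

Answer: 1.33 V

Derivation:
Initial: C1(2μF, Q=7μC, V=3.50V), C2(4μF, Q=1μC, V=0.25V), C3(4μF, Q=20μC, V=5.00V)
Op 1: CLOSE 2-1: Q_total=8.00, C_total=6.00, V=1.33; Q2=5.33, Q1=2.67; dissipated=7.042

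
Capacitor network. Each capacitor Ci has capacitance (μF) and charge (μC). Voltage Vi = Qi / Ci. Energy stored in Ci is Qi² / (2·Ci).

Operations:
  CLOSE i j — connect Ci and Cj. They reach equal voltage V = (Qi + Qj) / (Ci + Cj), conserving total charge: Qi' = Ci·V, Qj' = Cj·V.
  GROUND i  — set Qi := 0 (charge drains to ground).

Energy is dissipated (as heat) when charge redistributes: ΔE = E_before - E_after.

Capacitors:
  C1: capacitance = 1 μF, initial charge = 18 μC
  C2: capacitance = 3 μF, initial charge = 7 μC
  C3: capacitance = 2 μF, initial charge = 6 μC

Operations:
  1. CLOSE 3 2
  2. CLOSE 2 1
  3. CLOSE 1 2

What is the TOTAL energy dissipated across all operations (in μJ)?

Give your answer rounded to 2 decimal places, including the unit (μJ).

Initial: C1(1μF, Q=18μC, V=18.00V), C2(3μF, Q=7μC, V=2.33V), C3(2μF, Q=6μC, V=3.00V)
Op 1: CLOSE 3-2: Q_total=13.00, C_total=5.00, V=2.60; Q3=5.20, Q2=7.80; dissipated=0.267
Op 2: CLOSE 2-1: Q_total=25.80, C_total=4.00, V=6.45; Q2=19.35, Q1=6.45; dissipated=88.935
Op 3: CLOSE 1-2: Q_total=25.80, C_total=4.00, V=6.45; Q1=6.45, Q2=19.35; dissipated=0.000
Total dissipated: 89.202 μJ

Answer: 89.20 μJ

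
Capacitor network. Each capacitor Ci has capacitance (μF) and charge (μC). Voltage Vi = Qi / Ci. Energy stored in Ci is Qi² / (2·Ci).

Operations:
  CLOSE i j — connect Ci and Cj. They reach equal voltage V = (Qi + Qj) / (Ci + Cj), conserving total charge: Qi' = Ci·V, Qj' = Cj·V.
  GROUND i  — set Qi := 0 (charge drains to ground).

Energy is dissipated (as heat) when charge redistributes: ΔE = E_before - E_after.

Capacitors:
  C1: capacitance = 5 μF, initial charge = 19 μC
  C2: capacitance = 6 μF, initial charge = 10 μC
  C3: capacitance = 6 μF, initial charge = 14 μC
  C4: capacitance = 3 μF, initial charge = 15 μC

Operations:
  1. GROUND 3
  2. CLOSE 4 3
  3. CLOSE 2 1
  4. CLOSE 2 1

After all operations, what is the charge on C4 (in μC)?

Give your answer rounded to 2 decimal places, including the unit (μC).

Initial: C1(5μF, Q=19μC, V=3.80V), C2(6μF, Q=10μC, V=1.67V), C3(6μF, Q=14μC, V=2.33V), C4(3μF, Q=15μC, V=5.00V)
Op 1: GROUND 3: Q3=0; energy lost=16.333
Op 2: CLOSE 4-3: Q_total=15.00, C_total=9.00, V=1.67; Q4=5.00, Q3=10.00; dissipated=25.000
Op 3: CLOSE 2-1: Q_total=29.00, C_total=11.00, V=2.64; Q2=15.82, Q1=13.18; dissipated=6.206
Op 4: CLOSE 2-1: Q_total=29.00, C_total=11.00, V=2.64; Q2=15.82, Q1=13.18; dissipated=0.000
Final charges: Q1=13.18, Q2=15.82, Q3=10.00, Q4=5.00

Answer: 5.00 μC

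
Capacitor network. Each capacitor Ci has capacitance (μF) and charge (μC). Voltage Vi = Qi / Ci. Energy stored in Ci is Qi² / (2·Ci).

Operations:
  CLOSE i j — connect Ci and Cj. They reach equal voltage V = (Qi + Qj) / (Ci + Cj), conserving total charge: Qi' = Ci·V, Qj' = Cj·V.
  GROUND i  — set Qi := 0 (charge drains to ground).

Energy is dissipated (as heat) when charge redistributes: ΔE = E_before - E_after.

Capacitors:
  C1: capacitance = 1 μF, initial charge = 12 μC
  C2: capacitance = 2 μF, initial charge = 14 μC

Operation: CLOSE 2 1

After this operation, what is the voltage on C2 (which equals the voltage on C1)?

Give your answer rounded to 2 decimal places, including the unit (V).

Answer: 8.67 V

Derivation:
Initial: C1(1μF, Q=12μC, V=12.00V), C2(2μF, Q=14μC, V=7.00V)
Op 1: CLOSE 2-1: Q_total=26.00, C_total=3.00, V=8.67; Q2=17.33, Q1=8.67; dissipated=8.333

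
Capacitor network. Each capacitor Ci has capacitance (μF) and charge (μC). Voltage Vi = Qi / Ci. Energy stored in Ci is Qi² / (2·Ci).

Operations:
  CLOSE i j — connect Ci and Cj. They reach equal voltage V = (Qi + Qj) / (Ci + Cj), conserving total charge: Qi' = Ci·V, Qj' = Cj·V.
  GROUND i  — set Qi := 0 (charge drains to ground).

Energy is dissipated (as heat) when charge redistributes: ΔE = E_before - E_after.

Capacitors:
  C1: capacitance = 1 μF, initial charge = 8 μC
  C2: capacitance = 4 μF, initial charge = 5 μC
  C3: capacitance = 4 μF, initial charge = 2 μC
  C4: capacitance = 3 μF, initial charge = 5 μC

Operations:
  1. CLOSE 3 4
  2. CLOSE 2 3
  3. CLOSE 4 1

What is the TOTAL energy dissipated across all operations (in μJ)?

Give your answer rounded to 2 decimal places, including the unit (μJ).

Initial: C1(1μF, Q=8μC, V=8.00V), C2(4μF, Q=5μC, V=1.25V), C3(4μF, Q=2μC, V=0.50V), C4(3μF, Q=5μC, V=1.67V)
Op 1: CLOSE 3-4: Q_total=7.00, C_total=7.00, V=1.00; Q3=4.00, Q4=3.00; dissipated=1.167
Op 2: CLOSE 2-3: Q_total=9.00, C_total=8.00, V=1.12; Q2=4.50, Q3=4.50; dissipated=0.062
Op 3: CLOSE 4-1: Q_total=11.00, C_total=4.00, V=2.75; Q4=8.25, Q1=2.75; dissipated=18.375
Total dissipated: 19.604 μJ

Answer: 19.60 μJ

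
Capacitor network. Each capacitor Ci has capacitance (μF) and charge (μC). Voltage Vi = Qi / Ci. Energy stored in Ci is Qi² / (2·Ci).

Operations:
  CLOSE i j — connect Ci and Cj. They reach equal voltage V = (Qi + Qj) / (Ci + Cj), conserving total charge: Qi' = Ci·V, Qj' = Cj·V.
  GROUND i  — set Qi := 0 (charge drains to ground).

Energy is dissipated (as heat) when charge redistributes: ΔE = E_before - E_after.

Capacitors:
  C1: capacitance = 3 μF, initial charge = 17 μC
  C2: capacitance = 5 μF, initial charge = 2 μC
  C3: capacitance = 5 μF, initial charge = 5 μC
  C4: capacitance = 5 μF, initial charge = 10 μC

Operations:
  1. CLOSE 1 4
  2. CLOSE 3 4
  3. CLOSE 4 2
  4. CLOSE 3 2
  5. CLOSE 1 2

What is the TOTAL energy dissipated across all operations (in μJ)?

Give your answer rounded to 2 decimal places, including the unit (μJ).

Initial: C1(3μF, Q=17μC, V=5.67V), C2(5μF, Q=2μC, V=0.40V), C3(5μF, Q=5μC, V=1.00V), C4(5μF, Q=10μC, V=2.00V)
Op 1: CLOSE 1-4: Q_total=27.00, C_total=8.00, V=3.38; Q1=10.12, Q4=16.88; dissipated=12.604
Op 2: CLOSE 3-4: Q_total=21.88, C_total=10.00, V=2.19; Q3=10.94, Q4=10.94; dissipated=7.051
Op 3: CLOSE 4-2: Q_total=12.94, C_total=10.00, V=1.29; Q4=6.47, Q2=6.47; dissipated=3.994
Op 4: CLOSE 3-2: Q_total=17.41, C_total=10.00, V=1.74; Q3=8.70, Q2=8.70; dissipated=0.998
Op 5: CLOSE 1-2: Q_total=18.83, C_total=8.00, V=2.35; Q1=7.06, Q2=11.77; dissipated=2.504
Total dissipated: 27.152 μJ

Answer: 27.15 μJ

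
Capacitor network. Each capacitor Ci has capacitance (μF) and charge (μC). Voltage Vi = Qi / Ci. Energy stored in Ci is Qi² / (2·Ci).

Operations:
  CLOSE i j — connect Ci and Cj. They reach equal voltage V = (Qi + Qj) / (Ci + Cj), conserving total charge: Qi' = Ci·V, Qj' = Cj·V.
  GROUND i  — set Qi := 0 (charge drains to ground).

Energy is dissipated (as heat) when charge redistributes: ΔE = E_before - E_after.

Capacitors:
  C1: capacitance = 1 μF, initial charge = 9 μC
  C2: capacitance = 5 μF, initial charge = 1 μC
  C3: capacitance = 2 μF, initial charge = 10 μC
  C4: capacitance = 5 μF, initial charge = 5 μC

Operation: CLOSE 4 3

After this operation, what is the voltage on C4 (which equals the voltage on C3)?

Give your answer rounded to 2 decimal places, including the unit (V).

Initial: C1(1μF, Q=9μC, V=9.00V), C2(5μF, Q=1μC, V=0.20V), C3(2μF, Q=10μC, V=5.00V), C4(5μF, Q=5μC, V=1.00V)
Op 1: CLOSE 4-3: Q_total=15.00, C_total=7.00, V=2.14; Q4=10.71, Q3=4.29; dissipated=11.429

Answer: 2.14 V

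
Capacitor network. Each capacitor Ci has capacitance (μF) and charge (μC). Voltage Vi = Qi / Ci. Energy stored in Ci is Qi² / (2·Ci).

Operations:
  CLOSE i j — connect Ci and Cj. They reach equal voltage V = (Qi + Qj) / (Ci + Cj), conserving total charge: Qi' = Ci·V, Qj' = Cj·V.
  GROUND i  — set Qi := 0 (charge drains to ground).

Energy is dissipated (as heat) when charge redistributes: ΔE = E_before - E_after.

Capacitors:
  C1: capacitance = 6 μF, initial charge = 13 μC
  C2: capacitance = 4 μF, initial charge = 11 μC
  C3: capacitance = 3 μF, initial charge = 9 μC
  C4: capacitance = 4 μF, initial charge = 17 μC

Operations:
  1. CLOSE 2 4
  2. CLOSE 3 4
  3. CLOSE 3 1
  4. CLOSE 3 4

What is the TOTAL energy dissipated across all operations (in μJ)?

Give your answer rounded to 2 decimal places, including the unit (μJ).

Answer: 4.19 μJ

Derivation:
Initial: C1(6μF, Q=13μC, V=2.17V), C2(4μF, Q=11μC, V=2.75V), C3(3μF, Q=9μC, V=3.00V), C4(4μF, Q=17μC, V=4.25V)
Op 1: CLOSE 2-4: Q_total=28.00, C_total=8.00, V=3.50; Q2=14.00, Q4=14.00; dissipated=2.250
Op 2: CLOSE 3-4: Q_total=23.00, C_total=7.00, V=3.29; Q3=9.86, Q4=13.14; dissipated=0.214
Op 3: CLOSE 3-1: Q_total=22.86, C_total=9.00, V=2.54; Q3=7.62, Q1=15.24; dissipated=1.252
Op 4: CLOSE 3-4: Q_total=20.76, C_total=7.00, V=2.97; Q3=8.90, Q4=11.86; dissipated=0.477
Total dissipated: 4.194 μJ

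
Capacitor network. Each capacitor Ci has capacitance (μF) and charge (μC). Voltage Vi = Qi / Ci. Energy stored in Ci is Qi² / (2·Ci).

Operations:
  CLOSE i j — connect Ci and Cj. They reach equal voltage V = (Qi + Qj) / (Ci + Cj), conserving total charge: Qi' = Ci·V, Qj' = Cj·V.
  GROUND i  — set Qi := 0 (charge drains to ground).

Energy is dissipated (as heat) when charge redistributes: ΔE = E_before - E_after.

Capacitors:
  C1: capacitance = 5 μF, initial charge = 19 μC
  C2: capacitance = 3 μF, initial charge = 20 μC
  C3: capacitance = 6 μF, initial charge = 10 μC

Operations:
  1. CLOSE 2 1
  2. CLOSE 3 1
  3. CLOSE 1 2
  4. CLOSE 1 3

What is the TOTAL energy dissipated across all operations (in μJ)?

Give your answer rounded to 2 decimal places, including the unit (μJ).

Answer: 25.20 μJ

Derivation:
Initial: C1(5μF, Q=19μC, V=3.80V), C2(3μF, Q=20μC, V=6.67V), C3(6μF, Q=10μC, V=1.67V)
Op 1: CLOSE 2-1: Q_total=39.00, C_total=8.00, V=4.88; Q2=14.62, Q1=24.38; dissipated=7.704
Op 2: CLOSE 3-1: Q_total=34.38, C_total=11.00, V=3.12; Q3=18.75, Q1=15.62; dissipated=14.036
Op 3: CLOSE 1-2: Q_total=30.25, C_total=8.00, V=3.78; Q1=18.91, Q2=11.34; dissipated=2.871
Op 4: CLOSE 1-3: Q_total=37.66, C_total=11.00, V=3.42; Q1=17.12, Q3=20.54; dissipated=0.587
Total dissipated: 25.199 μJ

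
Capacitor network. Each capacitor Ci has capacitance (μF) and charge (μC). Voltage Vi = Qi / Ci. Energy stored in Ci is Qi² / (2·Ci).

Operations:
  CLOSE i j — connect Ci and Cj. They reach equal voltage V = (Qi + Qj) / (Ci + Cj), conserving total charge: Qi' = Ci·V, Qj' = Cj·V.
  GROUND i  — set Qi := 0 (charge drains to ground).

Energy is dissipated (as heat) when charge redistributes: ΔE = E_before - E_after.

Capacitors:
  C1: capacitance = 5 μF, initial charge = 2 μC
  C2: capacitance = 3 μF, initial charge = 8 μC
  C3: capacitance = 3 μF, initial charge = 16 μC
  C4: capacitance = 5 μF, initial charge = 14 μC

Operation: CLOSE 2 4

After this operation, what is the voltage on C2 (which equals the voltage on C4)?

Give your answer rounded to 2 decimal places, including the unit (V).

Initial: C1(5μF, Q=2μC, V=0.40V), C2(3μF, Q=8μC, V=2.67V), C3(3μF, Q=16μC, V=5.33V), C4(5μF, Q=14μC, V=2.80V)
Op 1: CLOSE 2-4: Q_total=22.00, C_total=8.00, V=2.75; Q2=8.25, Q4=13.75; dissipated=0.017

Answer: 2.75 V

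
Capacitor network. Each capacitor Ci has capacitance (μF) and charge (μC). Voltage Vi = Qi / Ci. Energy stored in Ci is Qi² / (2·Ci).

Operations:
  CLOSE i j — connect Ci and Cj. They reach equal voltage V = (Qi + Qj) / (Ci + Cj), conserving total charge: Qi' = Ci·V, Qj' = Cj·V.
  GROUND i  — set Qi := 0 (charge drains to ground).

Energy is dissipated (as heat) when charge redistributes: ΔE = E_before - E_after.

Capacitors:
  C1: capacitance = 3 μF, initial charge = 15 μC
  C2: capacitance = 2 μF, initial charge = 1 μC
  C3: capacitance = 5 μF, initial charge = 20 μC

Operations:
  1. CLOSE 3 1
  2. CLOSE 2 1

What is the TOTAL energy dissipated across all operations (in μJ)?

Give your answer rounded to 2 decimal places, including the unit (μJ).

Initial: C1(3μF, Q=15μC, V=5.00V), C2(2μF, Q=1μC, V=0.50V), C3(5μF, Q=20μC, V=4.00V)
Op 1: CLOSE 3-1: Q_total=35.00, C_total=8.00, V=4.38; Q3=21.88, Q1=13.12; dissipated=0.938
Op 2: CLOSE 2-1: Q_total=14.12, C_total=5.00, V=2.83; Q2=5.65, Q1=8.47; dissipated=9.009
Total dissipated: 9.947 μJ

Answer: 9.95 μJ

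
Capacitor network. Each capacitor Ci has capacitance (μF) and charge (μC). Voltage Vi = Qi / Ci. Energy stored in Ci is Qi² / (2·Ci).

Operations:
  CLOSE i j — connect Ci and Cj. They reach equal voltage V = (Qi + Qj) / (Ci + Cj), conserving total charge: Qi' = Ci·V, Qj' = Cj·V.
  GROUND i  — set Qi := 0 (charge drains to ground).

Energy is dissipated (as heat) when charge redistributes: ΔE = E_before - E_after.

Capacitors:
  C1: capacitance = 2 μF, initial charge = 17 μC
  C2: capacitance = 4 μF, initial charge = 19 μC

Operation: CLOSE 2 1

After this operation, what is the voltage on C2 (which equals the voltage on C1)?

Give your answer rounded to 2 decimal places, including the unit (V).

Answer: 6.00 V

Derivation:
Initial: C1(2μF, Q=17μC, V=8.50V), C2(4μF, Q=19μC, V=4.75V)
Op 1: CLOSE 2-1: Q_total=36.00, C_total=6.00, V=6.00; Q2=24.00, Q1=12.00; dissipated=9.375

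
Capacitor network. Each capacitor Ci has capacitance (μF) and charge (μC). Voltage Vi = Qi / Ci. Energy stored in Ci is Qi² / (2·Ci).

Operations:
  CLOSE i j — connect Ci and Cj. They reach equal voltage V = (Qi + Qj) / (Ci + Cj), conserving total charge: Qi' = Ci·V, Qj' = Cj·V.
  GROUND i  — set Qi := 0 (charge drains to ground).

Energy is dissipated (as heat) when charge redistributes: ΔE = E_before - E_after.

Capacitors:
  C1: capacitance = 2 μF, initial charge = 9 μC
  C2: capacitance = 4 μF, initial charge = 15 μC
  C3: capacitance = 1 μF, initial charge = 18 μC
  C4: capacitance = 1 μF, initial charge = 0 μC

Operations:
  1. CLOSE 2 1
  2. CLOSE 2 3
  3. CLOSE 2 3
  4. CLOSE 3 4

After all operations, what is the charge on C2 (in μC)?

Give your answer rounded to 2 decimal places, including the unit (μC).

Answer: 27.20 μC

Derivation:
Initial: C1(2μF, Q=9μC, V=4.50V), C2(4μF, Q=15μC, V=3.75V), C3(1μF, Q=18μC, V=18.00V), C4(1μF, Q=0μC, V=0.00V)
Op 1: CLOSE 2-1: Q_total=24.00, C_total=6.00, V=4.00; Q2=16.00, Q1=8.00; dissipated=0.375
Op 2: CLOSE 2-3: Q_total=34.00, C_total=5.00, V=6.80; Q2=27.20, Q3=6.80; dissipated=78.400
Op 3: CLOSE 2-3: Q_total=34.00, C_total=5.00, V=6.80; Q2=27.20, Q3=6.80; dissipated=0.000
Op 4: CLOSE 3-4: Q_total=6.80, C_total=2.00, V=3.40; Q3=3.40, Q4=3.40; dissipated=11.560
Final charges: Q1=8.00, Q2=27.20, Q3=3.40, Q4=3.40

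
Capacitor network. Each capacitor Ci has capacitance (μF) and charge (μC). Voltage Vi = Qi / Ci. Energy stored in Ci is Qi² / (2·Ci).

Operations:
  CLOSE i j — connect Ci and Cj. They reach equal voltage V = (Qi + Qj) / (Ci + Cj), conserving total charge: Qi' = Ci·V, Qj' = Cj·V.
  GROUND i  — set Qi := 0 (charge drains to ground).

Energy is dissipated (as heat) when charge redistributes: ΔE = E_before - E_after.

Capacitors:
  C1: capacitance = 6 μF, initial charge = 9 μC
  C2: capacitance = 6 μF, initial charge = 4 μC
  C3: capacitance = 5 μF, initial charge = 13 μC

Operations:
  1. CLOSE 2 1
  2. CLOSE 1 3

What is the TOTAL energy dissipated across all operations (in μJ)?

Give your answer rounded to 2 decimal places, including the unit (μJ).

Answer: 4.18 μJ

Derivation:
Initial: C1(6μF, Q=9μC, V=1.50V), C2(6μF, Q=4μC, V=0.67V), C3(5μF, Q=13μC, V=2.60V)
Op 1: CLOSE 2-1: Q_total=13.00, C_total=12.00, V=1.08; Q2=6.50, Q1=6.50; dissipated=1.042
Op 2: CLOSE 1-3: Q_total=19.50, C_total=11.00, V=1.77; Q1=10.64, Q3=8.86; dissipated=3.137
Total dissipated: 4.178 μJ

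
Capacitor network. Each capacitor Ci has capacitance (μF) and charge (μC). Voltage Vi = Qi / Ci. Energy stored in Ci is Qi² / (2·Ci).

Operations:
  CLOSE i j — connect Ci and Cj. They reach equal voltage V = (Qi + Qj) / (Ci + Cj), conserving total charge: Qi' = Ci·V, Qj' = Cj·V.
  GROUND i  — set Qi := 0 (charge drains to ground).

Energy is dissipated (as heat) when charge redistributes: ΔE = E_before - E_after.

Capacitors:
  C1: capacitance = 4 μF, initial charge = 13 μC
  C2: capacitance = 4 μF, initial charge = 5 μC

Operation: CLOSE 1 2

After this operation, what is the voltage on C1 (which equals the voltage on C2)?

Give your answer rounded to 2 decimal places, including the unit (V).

Initial: C1(4μF, Q=13μC, V=3.25V), C2(4μF, Q=5μC, V=1.25V)
Op 1: CLOSE 1-2: Q_total=18.00, C_total=8.00, V=2.25; Q1=9.00, Q2=9.00; dissipated=4.000

Answer: 2.25 V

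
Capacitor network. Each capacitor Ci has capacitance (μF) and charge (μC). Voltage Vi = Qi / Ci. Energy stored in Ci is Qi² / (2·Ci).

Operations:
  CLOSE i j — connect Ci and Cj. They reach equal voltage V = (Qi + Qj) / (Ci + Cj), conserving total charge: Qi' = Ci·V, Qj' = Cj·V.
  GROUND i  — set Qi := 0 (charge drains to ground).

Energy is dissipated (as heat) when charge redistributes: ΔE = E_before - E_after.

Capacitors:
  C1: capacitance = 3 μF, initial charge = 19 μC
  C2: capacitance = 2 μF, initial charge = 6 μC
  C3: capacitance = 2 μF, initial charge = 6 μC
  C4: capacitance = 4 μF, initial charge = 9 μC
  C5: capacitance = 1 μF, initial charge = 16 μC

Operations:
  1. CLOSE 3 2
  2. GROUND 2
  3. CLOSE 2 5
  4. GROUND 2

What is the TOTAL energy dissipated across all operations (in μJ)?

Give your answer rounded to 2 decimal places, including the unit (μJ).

Answer: 122.78 μJ

Derivation:
Initial: C1(3μF, Q=19μC, V=6.33V), C2(2μF, Q=6μC, V=3.00V), C3(2μF, Q=6μC, V=3.00V), C4(4μF, Q=9μC, V=2.25V), C5(1μF, Q=16μC, V=16.00V)
Op 1: CLOSE 3-2: Q_total=12.00, C_total=4.00, V=3.00; Q3=6.00, Q2=6.00; dissipated=0.000
Op 2: GROUND 2: Q2=0; energy lost=9.000
Op 3: CLOSE 2-5: Q_total=16.00, C_total=3.00, V=5.33; Q2=10.67, Q5=5.33; dissipated=85.333
Op 4: GROUND 2: Q2=0; energy lost=28.444
Total dissipated: 122.778 μJ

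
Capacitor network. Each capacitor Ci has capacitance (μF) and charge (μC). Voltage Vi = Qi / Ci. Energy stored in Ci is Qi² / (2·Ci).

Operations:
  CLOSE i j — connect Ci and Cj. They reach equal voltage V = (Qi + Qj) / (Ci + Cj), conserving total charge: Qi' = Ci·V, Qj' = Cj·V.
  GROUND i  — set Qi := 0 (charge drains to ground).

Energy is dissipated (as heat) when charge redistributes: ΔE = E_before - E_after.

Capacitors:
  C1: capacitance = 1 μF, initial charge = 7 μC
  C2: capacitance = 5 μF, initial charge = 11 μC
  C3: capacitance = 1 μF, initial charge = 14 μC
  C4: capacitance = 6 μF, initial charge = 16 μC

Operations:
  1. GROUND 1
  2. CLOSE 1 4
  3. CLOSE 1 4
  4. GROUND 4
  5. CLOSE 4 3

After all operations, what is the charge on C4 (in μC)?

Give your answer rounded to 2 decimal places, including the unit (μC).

Answer: 12.00 μC

Derivation:
Initial: C1(1μF, Q=7μC, V=7.00V), C2(5μF, Q=11μC, V=2.20V), C3(1μF, Q=14μC, V=14.00V), C4(6μF, Q=16μC, V=2.67V)
Op 1: GROUND 1: Q1=0; energy lost=24.500
Op 2: CLOSE 1-4: Q_total=16.00, C_total=7.00, V=2.29; Q1=2.29, Q4=13.71; dissipated=3.048
Op 3: CLOSE 1-4: Q_total=16.00, C_total=7.00, V=2.29; Q1=2.29, Q4=13.71; dissipated=0.000
Op 4: GROUND 4: Q4=0; energy lost=15.673
Op 5: CLOSE 4-3: Q_total=14.00, C_total=7.00, V=2.00; Q4=12.00, Q3=2.00; dissipated=84.000
Final charges: Q1=2.29, Q2=11.00, Q3=2.00, Q4=12.00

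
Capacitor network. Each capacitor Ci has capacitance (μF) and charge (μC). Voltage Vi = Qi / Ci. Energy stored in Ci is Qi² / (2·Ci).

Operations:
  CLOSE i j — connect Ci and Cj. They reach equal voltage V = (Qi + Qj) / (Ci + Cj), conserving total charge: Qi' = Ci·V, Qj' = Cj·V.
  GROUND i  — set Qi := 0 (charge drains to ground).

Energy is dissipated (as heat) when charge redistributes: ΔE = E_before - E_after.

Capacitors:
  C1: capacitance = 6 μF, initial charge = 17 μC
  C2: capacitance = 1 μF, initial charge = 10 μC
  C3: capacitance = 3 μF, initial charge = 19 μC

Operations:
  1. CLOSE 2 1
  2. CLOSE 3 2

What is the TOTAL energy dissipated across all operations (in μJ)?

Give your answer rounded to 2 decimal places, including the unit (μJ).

Initial: C1(6μF, Q=17μC, V=2.83V), C2(1μF, Q=10μC, V=10.00V), C3(3μF, Q=19μC, V=6.33V)
Op 1: CLOSE 2-1: Q_total=27.00, C_total=7.00, V=3.86; Q2=3.86, Q1=23.14; dissipated=22.012
Op 2: CLOSE 3-2: Q_total=22.86, C_total=4.00, V=5.71; Q3=17.14, Q2=5.71; dissipated=2.299
Total dissipated: 24.311 μJ

Answer: 24.31 μJ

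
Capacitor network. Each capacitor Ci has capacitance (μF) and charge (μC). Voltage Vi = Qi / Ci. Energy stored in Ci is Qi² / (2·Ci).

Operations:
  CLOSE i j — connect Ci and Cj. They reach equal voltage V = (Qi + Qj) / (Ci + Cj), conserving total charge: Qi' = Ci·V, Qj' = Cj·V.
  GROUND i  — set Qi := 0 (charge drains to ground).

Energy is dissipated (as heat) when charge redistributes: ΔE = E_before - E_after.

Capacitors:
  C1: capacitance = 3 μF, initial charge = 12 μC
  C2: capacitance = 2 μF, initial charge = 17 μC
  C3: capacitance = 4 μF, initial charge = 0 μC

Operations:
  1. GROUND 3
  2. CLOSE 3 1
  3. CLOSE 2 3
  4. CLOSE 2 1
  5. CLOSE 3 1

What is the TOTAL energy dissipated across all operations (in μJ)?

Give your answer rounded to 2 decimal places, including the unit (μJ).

Initial: C1(3μF, Q=12μC, V=4.00V), C2(2μF, Q=17μC, V=8.50V), C3(4μF, Q=0μC, V=0.00V)
Op 1: GROUND 3: Q3=0; energy lost=0.000
Op 2: CLOSE 3-1: Q_total=12.00, C_total=7.00, V=1.71; Q3=6.86, Q1=5.14; dissipated=13.714
Op 3: CLOSE 2-3: Q_total=23.86, C_total=6.00, V=3.98; Q2=7.95, Q3=15.90; dissipated=30.697
Op 4: CLOSE 2-1: Q_total=13.10, C_total=5.00, V=2.62; Q2=5.24, Q1=7.86; dissipated=3.070
Op 5: CLOSE 3-1: Q_total=23.76, C_total=7.00, V=3.39; Q3=13.58, Q1=10.18; dissipated=1.579
Total dissipated: 49.060 μJ

Answer: 49.06 μJ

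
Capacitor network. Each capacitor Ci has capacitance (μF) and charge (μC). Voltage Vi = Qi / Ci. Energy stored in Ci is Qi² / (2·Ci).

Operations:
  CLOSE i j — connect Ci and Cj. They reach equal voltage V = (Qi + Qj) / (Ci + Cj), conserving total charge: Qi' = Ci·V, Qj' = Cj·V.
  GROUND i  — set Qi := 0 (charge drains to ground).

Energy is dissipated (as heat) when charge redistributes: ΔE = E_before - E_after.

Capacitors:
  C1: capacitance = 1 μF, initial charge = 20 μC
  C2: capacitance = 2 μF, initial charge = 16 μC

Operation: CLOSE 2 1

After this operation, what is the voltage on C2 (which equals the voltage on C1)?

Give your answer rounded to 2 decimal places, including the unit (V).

Initial: C1(1μF, Q=20μC, V=20.00V), C2(2μF, Q=16μC, V=8.00V)
Op 1: CLOSE 2-1: Q_total=36.00, C_total=3.00, V=12.00; Q2=24.00, Q1=12.00; dissipated=48.000

Answer: 12.00 V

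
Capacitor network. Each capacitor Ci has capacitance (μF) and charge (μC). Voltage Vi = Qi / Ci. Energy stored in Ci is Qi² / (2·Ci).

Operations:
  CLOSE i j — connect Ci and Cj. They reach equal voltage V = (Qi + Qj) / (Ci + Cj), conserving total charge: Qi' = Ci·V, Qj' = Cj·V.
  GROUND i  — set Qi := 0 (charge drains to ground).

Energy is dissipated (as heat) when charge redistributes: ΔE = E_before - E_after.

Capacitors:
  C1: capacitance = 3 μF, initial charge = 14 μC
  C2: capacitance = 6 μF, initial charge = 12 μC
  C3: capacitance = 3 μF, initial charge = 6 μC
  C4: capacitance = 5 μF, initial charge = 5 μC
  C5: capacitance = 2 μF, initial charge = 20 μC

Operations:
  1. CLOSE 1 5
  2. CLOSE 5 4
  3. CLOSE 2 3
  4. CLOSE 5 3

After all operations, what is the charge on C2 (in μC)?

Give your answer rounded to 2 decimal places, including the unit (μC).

Initial: C1(3μF, Q=14μC, V=4.67V), C2(6μF, Q=12μC, V=2.00V), C3(3μF, Q=6μC, V=2.00V), C4(5μF, Q=5μC, V=1.00V), C5(2μF, Q=20μC, V=10.00V)
Op 1: CLOSE 1-5: Q_total=34.00, C_total=5.00, V=6.80; Q1=20.40, Q5=13.60; dissipated=17.067
Op 2: CLOSE 5-4: Q_total=18.60, C_total=7.00, V=2.66; Q5=5.31, Q4=13.29; dissipated=24.029
Op 3: CLOSE 2-3: Q_total=18.00, C_total=9.00, V=2.00; Q2=12.00, Q3=6.00; dissipated=0.000
Op 4: CLOSE 5-3: Q_total=11.31, C_total=5.00, V=2.26; Q5=4.53, Q3=6.79; dissipated=0.259
Final charges: Q1=20.40, Q2=12.00, Q3=6.79, Q4=13.29, Q5=4.53

Answer: 12.00 μC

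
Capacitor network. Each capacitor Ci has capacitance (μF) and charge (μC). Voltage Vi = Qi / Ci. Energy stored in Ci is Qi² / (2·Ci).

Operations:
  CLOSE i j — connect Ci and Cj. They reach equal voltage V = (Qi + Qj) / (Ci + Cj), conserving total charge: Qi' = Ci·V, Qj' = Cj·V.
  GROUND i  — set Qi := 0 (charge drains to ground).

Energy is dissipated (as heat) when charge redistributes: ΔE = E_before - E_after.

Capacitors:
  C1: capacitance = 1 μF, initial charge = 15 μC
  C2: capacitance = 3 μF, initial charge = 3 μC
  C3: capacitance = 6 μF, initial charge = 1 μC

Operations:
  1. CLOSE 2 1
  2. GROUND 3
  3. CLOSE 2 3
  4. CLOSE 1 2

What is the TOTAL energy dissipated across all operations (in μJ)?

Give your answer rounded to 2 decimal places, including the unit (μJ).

Initial: C1(1μF, Q=15μC, V=15.00V), C2(3μF, Q=3μC, V=1.00V), C3(6μF, Q=1μC, V=0.17V)
Op 1: CLOSE 2-1: Q_total=18.00, C_total=4.00, V=4.50; Q2=13.50, Q1=4.50; dissipated=73.500
Op 2: GROUND 3: Q3=0; energy lost=0.083
Op 3: CLOSE 2-3: Q_total=13.50, C_total=9.00, V=1.50; Q2=4.50, Q3=9.00; dissipated=20.250
Op 4: CLOSE 1-2: Q_total=9.00, C_total=4.00, V=2.25; Q1=2.25, Q2=6.75; dissipated=3.375
Total dissipated: 97.208 μJ

Answer: 97.21 μJ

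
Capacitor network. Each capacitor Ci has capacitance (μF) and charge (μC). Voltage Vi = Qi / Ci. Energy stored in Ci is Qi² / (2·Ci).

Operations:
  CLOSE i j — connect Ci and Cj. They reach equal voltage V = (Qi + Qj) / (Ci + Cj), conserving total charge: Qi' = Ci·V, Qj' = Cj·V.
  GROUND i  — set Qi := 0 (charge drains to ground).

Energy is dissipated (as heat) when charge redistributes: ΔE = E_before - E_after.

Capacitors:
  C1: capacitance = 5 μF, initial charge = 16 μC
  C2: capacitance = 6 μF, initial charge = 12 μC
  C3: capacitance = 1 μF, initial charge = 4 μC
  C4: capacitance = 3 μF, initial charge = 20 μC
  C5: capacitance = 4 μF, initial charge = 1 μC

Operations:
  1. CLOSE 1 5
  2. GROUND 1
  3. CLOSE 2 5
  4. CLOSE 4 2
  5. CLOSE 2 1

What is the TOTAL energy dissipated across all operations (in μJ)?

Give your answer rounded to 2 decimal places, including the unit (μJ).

Answer: 57.75 μJ

Derivation:
Initial: C1(5μF, Q=16μC, V=3.20V), C2(6μF, Q=12μC, V=2.00V), C3(1μF, Q=4μC, V=4.00V), C4(3μF, Q=20μC, V=6.67V), C5(4μF, Q=1μC, V=0.25V)
Op 1: CLOSE 1-5: Q_total=17.00, C_total=9.00, V=1.89; Q1=9.44, Q5=7.56; dissipated=9.669
Op 2: GROUND 1: Q1=0; energy lost=8.920
Op 3: CLOSE 2-5: Q_total=19.56, C_total=10.00, V=1.96; Q2=11.73, Q5=7.82; dissipated=0.015
Op 4: CLOSE 4-2: Q_total=31.73, C_total=9.00, V=3.53; Q4=10.58, Q2=21.16; dissipated=22.195
Op 5: CLOSE 2-1: Q_total=21.16, C_total=11.00, V=1.92; Q2=11.54, Q1=9.62; dissipated=16.953
Total dissipated: 57.752 μJ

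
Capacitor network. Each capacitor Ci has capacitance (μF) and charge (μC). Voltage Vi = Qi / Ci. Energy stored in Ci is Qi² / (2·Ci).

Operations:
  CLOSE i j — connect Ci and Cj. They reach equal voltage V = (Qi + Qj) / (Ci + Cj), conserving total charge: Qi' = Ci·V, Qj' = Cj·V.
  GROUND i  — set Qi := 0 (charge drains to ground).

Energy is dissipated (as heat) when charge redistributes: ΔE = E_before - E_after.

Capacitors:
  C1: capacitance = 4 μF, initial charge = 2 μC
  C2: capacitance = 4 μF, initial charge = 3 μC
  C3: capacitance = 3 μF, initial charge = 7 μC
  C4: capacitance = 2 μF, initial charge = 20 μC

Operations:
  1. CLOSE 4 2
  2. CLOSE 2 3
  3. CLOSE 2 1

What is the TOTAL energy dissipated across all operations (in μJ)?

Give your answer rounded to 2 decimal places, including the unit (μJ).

Answer: 66.21 μJ

Derivation:
Initial: C1(4μF, Q=2μC, V=0.50V), C2(4μF, Q=3μC, V=0.75V), C3(3μF, Q=7μC, V=2.33V), C4(2μF, Q=20μC, V=10.00V)
Op 1: CLOSE 4-2: Q_total=23.00, C_total=6.00, V=3.83; Q4=7.67, Q2=15.33; dissipated=57.042
Op 2: CLOSE 2-3: Q_total=22.33, C_total=7.00, V=3.19; Q2=12.76, Q3=9.57; dissipated=1.929
Op 3: CLOSE 2-1: Q_total=14.76, C_total=8.00, V=1.85; Q2=7.38, Q1=7.38; dissipated=7.239
Total dissipated: 66.209 μJ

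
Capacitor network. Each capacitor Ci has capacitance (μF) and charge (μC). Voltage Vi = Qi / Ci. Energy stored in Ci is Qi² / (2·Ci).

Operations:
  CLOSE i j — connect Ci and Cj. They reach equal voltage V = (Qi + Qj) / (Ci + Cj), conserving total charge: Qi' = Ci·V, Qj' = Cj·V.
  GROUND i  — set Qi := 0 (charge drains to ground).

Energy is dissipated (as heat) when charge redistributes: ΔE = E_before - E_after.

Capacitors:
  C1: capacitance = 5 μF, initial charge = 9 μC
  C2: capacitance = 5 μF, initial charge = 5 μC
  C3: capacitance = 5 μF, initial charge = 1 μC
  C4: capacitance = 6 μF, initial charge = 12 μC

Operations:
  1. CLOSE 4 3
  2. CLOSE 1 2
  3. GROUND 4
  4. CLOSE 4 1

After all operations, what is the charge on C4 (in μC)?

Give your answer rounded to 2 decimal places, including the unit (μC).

Answer: 3.82 μC

Derivation:
Initial: C1(5μF, Q=9μC, V=1.80V), C2(5μF, Q=5μC, V=1.00V), C3(5μF, Q=1μC, V=0.20V), C4(6μF, Q=12μC, V=2.00V)
Op 1: CLOSE 4-3: Q_total=13.00, C_total=11.00, V=1.18; Q4=7.09, Q3=5.91; dissipated=4.418
Op 2: CLOSE 1-2: Q_total=14.00, C_total=10.00, V=1.40; Q1=7.00, Q2=7.00; dissipated=0.800
Op 3: GROUND 4: Q4=0; energy lost=4.190
Op 4: CLOSE 4-1: Q_total=7.00, C_total=11.00, V=0.64; Q4=3.82, Q1=3.18; dissipated=2.673
Final charges: Q1=3.18, Q2=7.00, Q3=5.91, Q4=3.82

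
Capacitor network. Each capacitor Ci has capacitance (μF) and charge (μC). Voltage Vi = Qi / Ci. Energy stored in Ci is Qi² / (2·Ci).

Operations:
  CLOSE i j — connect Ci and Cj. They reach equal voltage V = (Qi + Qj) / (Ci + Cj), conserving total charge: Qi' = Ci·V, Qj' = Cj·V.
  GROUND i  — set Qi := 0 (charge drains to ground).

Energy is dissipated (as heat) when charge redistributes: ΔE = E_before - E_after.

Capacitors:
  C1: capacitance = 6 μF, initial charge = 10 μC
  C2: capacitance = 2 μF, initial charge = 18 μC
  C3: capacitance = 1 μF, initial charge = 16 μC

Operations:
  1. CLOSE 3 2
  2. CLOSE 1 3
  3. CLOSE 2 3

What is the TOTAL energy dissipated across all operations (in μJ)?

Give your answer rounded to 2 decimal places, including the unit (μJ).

Initial: C1(6μF, Q=10μC, V=1.67V), C2(2μF, Q=18μC, V=9.00V), C3(1μF, Q=16μC, V=16.00V)
Op 1: CLOSE 3-2: Q_total=34.00, C_total=3.00, V=11.33; Q3=11.33, Q2=22.67; dissipated=16.333
Op 2: CLOSE 1-3: Q_total=21.33, C_total=7.00, V=3.05; Q1=18.29, Q3=3.05; dissipated=40.048
Op 3: CLOSE 2-3: Q_total=25.71, C_total=3.00, V=8.57; Q2=17.14, Q3=8.57; dissipated=22.884
Total dissipated: 79.265 μJ

Answer: 79.27 μJ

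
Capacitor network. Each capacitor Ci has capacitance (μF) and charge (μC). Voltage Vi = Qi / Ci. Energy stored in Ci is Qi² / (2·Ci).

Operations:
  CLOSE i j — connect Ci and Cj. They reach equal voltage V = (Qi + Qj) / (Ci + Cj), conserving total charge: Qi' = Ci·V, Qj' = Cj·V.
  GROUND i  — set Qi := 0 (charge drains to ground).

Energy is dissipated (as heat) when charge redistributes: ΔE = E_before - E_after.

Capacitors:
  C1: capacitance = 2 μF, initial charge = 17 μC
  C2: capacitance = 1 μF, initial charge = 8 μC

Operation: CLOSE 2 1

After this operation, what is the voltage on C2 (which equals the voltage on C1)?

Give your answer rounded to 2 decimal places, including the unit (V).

Initial: C1(2μF, Q=17μC, V=8.50V), C2(1μF, Q=8μC, V=8.00V)
Op 1: CLOSE 2-1: Q_total=25.00, C_total=3.00, V=8.33; Q2=8.33, Q1=16.67; dissipated=0.083

Answer: 8.33 V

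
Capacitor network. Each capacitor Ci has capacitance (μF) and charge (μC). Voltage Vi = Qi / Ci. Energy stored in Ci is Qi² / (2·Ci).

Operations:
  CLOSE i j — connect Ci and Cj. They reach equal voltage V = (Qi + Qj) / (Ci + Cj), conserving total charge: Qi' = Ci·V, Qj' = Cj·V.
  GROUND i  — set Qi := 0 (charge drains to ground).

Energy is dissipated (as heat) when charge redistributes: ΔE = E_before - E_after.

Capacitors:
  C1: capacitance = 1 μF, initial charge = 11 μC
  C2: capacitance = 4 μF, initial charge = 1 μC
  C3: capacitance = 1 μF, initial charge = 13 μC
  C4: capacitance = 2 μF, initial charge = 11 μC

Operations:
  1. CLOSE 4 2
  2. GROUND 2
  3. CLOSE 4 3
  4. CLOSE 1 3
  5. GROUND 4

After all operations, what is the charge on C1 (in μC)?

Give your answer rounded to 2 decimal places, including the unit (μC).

Initial: C1(1μF, Q=11μC, V=11.00V), C2(4μF, Q=1μC, V=0.25V), C3(1μF, Q=13μC, V=13.00V), C4(2μF, Q=11μC, V=5.50V)
Op 1: CLOSE 4-2: Q_total=12.00, C_total=6.00, V=2.00; Q4=4.00, Q2=8.00; dissipated=18.375
Op 2: GROUND 2: Q2=0; energy lost=8.000
Op 3: CLOSE 4-3: Q_total=17.00, C_total=3.00, V=5.67; Q4=11.33, Q3=5.67; dissipated=40.333
Op 4: CLOSE 1-3: Q_total=16.67, C_total=2.00, V=8.33; Q1=8.33, Q3=8.33; dissipated=7.111
Op 5: GROUND 4: Q4=0; energy lost=32.111
Final charges: Q1=8.33, Q2=0.00, Q3=8.33, Q4=0.00

Answer: 8.33 μC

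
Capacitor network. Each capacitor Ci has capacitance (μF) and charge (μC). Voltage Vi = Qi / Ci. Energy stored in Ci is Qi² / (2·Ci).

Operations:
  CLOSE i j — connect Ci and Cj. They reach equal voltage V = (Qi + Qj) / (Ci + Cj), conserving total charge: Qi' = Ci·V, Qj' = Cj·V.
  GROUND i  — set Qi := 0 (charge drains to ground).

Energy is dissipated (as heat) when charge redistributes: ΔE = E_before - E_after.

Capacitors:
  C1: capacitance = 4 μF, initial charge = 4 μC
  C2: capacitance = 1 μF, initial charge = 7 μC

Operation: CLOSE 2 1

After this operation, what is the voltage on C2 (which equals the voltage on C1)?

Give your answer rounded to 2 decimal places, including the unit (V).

Answer: 2.20 V

Derivation:
Initial: C1(4μF, Q=4μC, V=1.00V), C2(1μF, Q=7μC, V=7.00V)
Op 1: CLOSE 2-1: Q_total=11.00, C_total=5.00, V=2.20; Q2=2.20, Q1=8.80; dissipated=14.400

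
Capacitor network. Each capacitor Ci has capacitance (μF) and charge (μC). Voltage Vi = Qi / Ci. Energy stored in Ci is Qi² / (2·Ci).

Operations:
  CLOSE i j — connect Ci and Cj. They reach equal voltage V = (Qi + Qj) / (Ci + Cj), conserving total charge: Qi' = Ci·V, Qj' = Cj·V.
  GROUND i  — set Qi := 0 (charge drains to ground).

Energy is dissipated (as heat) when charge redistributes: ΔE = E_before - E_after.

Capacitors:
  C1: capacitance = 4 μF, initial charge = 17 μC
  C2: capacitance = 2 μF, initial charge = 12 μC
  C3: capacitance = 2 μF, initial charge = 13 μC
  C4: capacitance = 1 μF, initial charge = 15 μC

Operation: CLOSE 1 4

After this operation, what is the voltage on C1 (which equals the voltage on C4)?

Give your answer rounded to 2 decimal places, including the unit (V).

Initial: C1(4μF, Q=17μC, V=4.25V), C2(2μF, Q=12μC, V=6.00V), C3(2μF, Q=13μC, V=6.50V), C4(1μF, Q=15μC, V=15.00V)
Op 1: CLOSE 1-4: Q_total=32.00, C_total=5.00, V=6.40; Q1=25.60, Q4=6.40; dissipated=46.225

Answer: 6.40 V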